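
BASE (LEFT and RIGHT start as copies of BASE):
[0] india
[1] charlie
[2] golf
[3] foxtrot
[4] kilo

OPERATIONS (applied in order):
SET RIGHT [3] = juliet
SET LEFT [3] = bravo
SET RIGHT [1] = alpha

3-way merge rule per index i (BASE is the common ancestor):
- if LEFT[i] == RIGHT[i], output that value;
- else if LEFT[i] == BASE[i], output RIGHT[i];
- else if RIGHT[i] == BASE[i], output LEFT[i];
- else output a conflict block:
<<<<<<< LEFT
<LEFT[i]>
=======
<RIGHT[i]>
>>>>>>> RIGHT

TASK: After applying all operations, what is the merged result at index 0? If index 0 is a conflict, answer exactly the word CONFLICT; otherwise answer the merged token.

Final LEFT:  [india, charlie, golf, bravo, kilo]
Final RIGHT: [india, alpha, golf, juliet, kilo]
i=0: L=india R=india -> agree -> india
i=1: L=charlie=BASE, R=alpha -> take RIGHT -> alpha
i=2: L=golf R=golf -> agree -> golf
i=3: BASE=foxtrot L=bravo R=juliet all differ -> CONFLICT
i=4: L=kilo R=kilo -> agree -> kilo
Index 0 -> india

Answer: india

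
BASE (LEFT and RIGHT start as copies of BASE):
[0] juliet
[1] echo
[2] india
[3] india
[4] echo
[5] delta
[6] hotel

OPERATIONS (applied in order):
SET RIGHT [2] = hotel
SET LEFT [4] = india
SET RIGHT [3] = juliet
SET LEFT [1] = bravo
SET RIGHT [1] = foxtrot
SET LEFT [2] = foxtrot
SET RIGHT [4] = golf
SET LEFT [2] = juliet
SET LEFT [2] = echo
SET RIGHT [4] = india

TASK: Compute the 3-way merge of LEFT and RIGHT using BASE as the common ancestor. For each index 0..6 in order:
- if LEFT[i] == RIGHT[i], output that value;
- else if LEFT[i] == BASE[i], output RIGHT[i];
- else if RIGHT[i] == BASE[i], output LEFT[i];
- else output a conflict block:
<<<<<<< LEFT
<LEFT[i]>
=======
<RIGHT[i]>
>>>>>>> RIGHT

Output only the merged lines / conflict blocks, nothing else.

Final LEFT:  [juliet, bravo, echo, india, india, delta, hotel]
Final RIGHT: [juliet, foxtrot, hotel, juliet, india, delta, hotel]
i=0: L=juliet R=juliet -> agree -> juliet
i=1: BASE=echo L=bravo R=foxtrot all differ -> CONFLICT
i=2: BASE=india L=echo R=hotel all differ -> CONFLICT
i=3: L=india=BASE, R=juliet -> take RIGHT -> juliet
i=4: L=india R=india -> agree -> india
i=5: L=delta R=delta -> agree -> delta
i=6: L=hotel R=hotel -> agree -> hotel

Answer: juliet
<<<<<<< LEFT
bravo
=======
foxtrot
>>>>>>> RIGHT
<<<<<<< LEFT
echo
=======
hotel
>>>>>>> RIGHT
juliet
india
delta
hotel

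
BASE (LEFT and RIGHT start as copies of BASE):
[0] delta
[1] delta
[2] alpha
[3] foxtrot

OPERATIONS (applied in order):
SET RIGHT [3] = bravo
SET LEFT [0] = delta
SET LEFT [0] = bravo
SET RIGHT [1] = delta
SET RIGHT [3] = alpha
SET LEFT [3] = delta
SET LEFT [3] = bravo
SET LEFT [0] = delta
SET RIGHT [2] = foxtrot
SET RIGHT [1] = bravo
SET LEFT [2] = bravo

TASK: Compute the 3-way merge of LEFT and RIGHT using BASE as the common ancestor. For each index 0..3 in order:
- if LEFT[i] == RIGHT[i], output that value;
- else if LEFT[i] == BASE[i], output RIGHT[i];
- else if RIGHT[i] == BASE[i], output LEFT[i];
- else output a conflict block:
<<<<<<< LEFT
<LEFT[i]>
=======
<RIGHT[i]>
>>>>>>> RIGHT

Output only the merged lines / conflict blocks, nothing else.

Final LEFT:  [delta, delta, bravo, bravo]
Final RIGHT: [delta, bravo, foxtrot, alpha]
i=0: L=delta R=delta -> agree -> delta
i=1: L=delta=BASE, R=bravo -> take RIGHT -> bravo
i=2: BASE=alpha L=bravo R=foxtrot all differ -> CONFLICT
i=3: BASE=foxtrot L=bravo R=alpha all differ -> CONFLICT

Answer: delta
bravo
<<<<<<< LEFT
bravo
=======
foxtrot
>>>>>>> RIGHT
<<<<<<< LEFT
bravo
=======
alpha
>>>>>>> RIGHT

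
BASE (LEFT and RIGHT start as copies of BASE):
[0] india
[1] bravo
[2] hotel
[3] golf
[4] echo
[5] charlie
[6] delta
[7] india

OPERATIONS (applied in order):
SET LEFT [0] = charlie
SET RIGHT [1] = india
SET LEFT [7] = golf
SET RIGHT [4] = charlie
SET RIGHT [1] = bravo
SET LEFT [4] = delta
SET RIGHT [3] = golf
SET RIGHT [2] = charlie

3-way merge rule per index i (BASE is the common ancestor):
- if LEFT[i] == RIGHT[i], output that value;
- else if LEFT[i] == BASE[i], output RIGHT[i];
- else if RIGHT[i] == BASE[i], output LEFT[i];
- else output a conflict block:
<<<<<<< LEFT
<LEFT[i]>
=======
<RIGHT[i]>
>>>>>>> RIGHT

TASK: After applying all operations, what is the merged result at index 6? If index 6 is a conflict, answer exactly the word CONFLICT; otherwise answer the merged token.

Final LEFT:  [charlie, bravo, hotel, golf, delta, charlie, delta, golf]
Final RIGHT: [india, bravo, charlie, golf, charlie, charlie, delta, india]
i=0: L=charlie, R=india=BASE -> take LEFT -> charlie
i=1: L=bravo R=bravo -> agree -> bravo
i=2: L=hotel=BASE, R=charlie -> take RIGHT -> charlie
i=3: L=golf R=golf -> agree -> golf
i=4: BASE=echo L=delta R=charlie all differ -> CONFLICT
i=5: L=charlie R=charlie -> agree -> charlie
i=6: L=delta R=delta -> agree -> delta
i=7: L=golf, R=india=BASE -> take LEFT -> golf
Index 6 -> delta

Answer: delta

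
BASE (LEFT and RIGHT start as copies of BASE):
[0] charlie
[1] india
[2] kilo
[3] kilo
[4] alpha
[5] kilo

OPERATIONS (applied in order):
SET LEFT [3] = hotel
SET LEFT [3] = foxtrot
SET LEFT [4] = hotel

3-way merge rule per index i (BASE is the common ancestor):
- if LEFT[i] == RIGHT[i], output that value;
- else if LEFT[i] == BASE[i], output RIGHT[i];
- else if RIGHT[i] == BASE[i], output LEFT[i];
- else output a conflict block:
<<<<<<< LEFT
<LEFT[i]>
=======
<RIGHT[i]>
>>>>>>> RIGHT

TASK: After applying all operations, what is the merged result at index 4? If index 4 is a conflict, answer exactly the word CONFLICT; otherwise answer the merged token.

Answer: hotel

Derivation:
Final LEFT:  [charlie, india, kilo, foxtrot, hotel, kilo]
Final RIGHT: [charlie, india, kilo, kilo, alpha, kilo]
i=0: L=charlie R=charlie -> agree -> charlie
i=1: L=india R=india -> agree -> india
i=2: L=kilo R=kilo -> agree -> kilo
i=3: L=foxtrot, R=kilo=BASE -> take LEFT -> foxtrot
i=4: L=hotel, R=alpha=BASE -> take LEFT -> hotel
i=5: L=kilo R=kilo -> agree -> kilo
Index 4 -> hotel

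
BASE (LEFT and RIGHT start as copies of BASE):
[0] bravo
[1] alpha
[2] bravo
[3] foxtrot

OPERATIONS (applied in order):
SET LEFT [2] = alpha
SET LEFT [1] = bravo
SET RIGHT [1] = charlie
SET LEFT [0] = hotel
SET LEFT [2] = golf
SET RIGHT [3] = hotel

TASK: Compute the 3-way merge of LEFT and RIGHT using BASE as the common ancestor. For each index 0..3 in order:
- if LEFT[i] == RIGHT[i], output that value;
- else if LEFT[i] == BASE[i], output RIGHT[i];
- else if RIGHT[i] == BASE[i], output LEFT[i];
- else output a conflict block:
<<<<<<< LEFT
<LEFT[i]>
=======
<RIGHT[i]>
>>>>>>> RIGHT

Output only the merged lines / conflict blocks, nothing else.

Answer: hotel
<<<<<<< LEFT
bravo
=======
charlie
>>>>>>> RIGHT
golf
hotel

Derivation:
Final LEFT:  [hotel, bravo, golf, foxtrot]
Final RIGHT: [bravo, charlie, bravo, hotel]
i=0: L=hotel, R=bravo=BASE -> take LEFT -> hotel
i=1: BASE=alpha L=bravo R=charlie all differ -> CONFLICT
i=2: L=golf, R=bravo=BASE -> take LEFT -> golf
i=3: L=foxtrot=BASE, R=hotel -> take RIGHT -> hotel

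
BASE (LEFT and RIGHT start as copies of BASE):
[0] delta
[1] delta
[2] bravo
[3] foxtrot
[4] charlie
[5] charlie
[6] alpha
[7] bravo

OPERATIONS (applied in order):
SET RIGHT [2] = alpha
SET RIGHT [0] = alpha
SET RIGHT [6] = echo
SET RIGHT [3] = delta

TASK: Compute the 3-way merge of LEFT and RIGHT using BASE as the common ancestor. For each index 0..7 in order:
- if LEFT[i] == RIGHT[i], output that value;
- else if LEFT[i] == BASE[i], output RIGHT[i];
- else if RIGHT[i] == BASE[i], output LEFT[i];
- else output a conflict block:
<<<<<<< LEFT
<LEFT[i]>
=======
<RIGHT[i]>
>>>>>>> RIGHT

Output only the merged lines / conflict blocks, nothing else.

Answer: alpha
delta
alpha
delta
charlie
charlie
echo
bravo

Derivation:
Final LEFT:  [delta, delta, bravo, foxtrot, charlie, charlie, alpha, bravo]
Final RIGHT: [alpha, delta, alpha, delta, charlie, charlie, echo, bravo]
i=0: L=delta=BASE, R=alpha -> take RIGHT -> alpha
i=1: L=delta R=delta -> agree -> delta
i=2: L=bravo=BASE, R=alpha -> take RIGHT -> alpha
i=3: L=foxtrot=BASE, R=delta -> take RIGHT -> delta
i=4: L=charlie R=charlie -> agree -> charlie
i=5: L=charlie R=charlie -> agree -> charlie
i=6: L=alpha=BASE, R=echo -> take RIGHT -> echo
i=7: L=bravo R=bravo -> agree -> bravo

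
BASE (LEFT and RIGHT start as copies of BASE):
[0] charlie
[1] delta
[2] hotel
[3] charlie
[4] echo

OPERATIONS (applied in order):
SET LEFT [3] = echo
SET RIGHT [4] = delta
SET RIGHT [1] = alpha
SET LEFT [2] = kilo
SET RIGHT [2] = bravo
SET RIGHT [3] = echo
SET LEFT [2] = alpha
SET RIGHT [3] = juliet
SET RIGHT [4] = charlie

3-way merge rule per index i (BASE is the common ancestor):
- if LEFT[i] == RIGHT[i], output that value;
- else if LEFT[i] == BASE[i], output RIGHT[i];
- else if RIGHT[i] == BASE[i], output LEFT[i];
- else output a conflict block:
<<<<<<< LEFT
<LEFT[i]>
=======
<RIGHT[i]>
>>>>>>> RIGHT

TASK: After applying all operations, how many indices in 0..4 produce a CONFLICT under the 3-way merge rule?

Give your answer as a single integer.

Answer: 2

Derivation:
Final LEFT:  [charlie, delta, alpha, echo, echo]
Final RIGHT: [charlie, alpha, bravo, juliet, charlie]
i=0: L=charlie R=charlie -> agree -> charlie
i=1: L=delta=BASE, R=alpha -> take RIGHT -> alpha
i=2: BASE=hotel L=alpha R=bravo all differ -> CONFLICT
i=3: BASE=charlie L=echo R=juliet all differ -> CONFLICT
i=4: L=echo=BASE, R=charlie -> take RIGHT -> charlie
Conflict count: 2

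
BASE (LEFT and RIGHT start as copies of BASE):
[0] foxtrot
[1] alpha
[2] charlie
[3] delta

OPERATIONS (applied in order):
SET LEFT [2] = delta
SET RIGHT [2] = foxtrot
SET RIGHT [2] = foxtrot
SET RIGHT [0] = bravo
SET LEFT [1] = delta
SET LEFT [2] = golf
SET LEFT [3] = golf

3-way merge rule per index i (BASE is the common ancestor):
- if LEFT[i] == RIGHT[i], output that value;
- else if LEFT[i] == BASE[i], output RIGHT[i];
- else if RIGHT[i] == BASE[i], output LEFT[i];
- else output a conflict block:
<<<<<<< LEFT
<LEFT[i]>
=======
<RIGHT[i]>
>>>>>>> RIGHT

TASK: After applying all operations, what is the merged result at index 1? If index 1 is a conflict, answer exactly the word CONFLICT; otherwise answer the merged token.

Answer: delta

Derivation:
Final LEFT:  [foxtrot, delta, golf, golf]
Final RIGHT: [bravo, alpha, foxtrot, delta]
i=0: L=foxtrot=BASE, R=bravo -> take RIGHT -> bravo
i=1: L=delta, R=alpha=BASE -> take LEFT -> delta
i=2: BASE=charlie L=golf R=foxtrot all differ -> CONFLICT
i=3: L=golf, R=delta=BASE -> take LEFT -> golf
Index 1 -> delta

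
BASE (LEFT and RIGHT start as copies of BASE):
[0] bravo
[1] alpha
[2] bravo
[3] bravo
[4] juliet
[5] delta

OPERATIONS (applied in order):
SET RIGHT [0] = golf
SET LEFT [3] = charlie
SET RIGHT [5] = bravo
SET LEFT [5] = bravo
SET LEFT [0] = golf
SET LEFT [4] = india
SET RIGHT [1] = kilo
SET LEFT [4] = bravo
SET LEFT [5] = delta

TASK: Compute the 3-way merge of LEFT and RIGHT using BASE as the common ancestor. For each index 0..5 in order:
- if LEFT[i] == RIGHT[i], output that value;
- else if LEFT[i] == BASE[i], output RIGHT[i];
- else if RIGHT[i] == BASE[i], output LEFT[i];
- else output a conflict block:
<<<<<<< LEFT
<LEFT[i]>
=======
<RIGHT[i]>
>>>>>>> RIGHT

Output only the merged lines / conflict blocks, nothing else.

Final LEFT:  [golf, alpha, bravo, charlie, bravo, delta]
Final RIGHT: [golf, kilo, bravo, bravo, juliet, bravo]
i=0: L=golf R=golf -> agree -> golf
i=1: L=alpha=BASE, R=kilo -> take RIGHT -> kilo
i=2: L=bravo R=bravo -> agree -> bravo
i=3: L=charlie, R=bravo=BASE -> take LEFT -> charlie
i=4: L=bravo, R=juliet=BASE -> take LEFT -> bravo
i=5: L=delta=BASE, R=bravo -> take RIGHT -> bravo

Answer: golf
kilo
bravo
charlie
bravo
bravo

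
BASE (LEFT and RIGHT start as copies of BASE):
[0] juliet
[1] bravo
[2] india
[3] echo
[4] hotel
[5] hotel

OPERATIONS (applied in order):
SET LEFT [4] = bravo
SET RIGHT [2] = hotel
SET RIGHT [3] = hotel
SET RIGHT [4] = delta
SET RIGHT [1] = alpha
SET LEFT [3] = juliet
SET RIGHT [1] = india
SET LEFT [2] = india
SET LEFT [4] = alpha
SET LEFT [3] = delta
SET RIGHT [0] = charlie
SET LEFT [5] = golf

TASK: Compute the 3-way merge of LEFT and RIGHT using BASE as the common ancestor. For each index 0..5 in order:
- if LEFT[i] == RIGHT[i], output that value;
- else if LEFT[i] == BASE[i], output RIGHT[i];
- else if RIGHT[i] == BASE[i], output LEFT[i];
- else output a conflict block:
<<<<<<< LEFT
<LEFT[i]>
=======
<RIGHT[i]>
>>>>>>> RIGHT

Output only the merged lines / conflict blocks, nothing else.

Final LEFT:  [juliet, bravo, india, delta, alpha, golf]
Final RIGHT: [charlie, india, hotel, hotel, delta, hotel]
i=0: L=juliet=BASE, R=charlie -> take RIGHT -> charlie
i=1: L=bravo=BASE, R=india -> take RIGHT -> india
i=2: L=india=BASE, R=hotel -> take RIGHT -> hotel
i=3: BASE=echo L=delta R=hotel all differ -> CONFLICT
i=4: BASE=hotel L=alpha R=delta all differ -> CONFLICT
i=5: L=golf, R=hotel=BASE -> take LEFT -> golf

Answer: charlie
india
hotel
<<<<<<< LEFT
delta
=======
hotel
>>>>>>> RIGHT
<<<<<<< LEFT
alpha
=======
delta
>>>>>>> RIGHT
golf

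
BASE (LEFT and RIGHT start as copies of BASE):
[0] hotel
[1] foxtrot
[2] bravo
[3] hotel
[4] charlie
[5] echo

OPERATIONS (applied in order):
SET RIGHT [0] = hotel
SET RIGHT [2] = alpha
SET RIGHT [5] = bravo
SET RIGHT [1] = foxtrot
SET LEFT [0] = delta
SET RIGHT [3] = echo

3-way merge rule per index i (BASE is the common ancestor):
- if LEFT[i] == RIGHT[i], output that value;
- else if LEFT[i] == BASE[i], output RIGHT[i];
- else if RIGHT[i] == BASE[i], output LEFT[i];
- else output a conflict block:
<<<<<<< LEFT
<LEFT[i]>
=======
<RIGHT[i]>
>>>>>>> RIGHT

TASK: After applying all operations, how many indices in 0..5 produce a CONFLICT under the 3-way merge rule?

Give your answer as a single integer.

Final LEFT:  [delta, foxtrot, bravo, hotel, charlie, echo]
Final RIGHT: [hotel, foxtrot, alpha, echo, charlie, bravo]
i=0: L=delta, R=hotel=BASE -> take LEFT -> delta
i=1: L=foxtrot R=foxtrot -> agree -> foxtrot
i=2: L=bravo=BASE, R=alpha -> take RIGHT -> alpha
i=3: L=hotel=BASE, R=echo -> take RIGHT -> echo
i=4: L=charlie R=charlie -> agree -> charlie
i=5: L=echo=BASE, R=bravo -> take RIGHT -> bravo
Conflict count: 0

Answer: 0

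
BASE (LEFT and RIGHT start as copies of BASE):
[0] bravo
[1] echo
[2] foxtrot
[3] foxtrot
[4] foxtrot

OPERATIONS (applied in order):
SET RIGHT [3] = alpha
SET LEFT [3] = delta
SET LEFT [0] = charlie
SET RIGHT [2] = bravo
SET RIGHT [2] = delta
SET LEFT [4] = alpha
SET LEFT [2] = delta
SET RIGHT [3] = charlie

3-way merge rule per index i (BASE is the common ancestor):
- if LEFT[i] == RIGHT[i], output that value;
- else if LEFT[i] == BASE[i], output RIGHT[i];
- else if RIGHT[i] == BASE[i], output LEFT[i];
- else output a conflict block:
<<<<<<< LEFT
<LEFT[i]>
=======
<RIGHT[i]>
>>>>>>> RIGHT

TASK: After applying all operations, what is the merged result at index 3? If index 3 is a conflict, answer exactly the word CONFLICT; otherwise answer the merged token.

Answer: CONFLICT

Derivation:
Final LEFT:  [charlie, echo, delta, delta, alpha]
Final RIGHT: [bravo, echo, delta, charlie, foxtrot]
i=0: L=charlie, R=bravo=BASE -> take LEFT -> charlie
i=1: L=echo R=echo -> agree -> echo
i=2: L=delta R=delta -> agree -> delta
i=3: BASE=foxtrot L=delta R=charlie all differ -> CONFLICT
i=4: L=alpha, R=foxtrot=BASE -> take LEFT -> alpha
Index 3 -> CONFLICT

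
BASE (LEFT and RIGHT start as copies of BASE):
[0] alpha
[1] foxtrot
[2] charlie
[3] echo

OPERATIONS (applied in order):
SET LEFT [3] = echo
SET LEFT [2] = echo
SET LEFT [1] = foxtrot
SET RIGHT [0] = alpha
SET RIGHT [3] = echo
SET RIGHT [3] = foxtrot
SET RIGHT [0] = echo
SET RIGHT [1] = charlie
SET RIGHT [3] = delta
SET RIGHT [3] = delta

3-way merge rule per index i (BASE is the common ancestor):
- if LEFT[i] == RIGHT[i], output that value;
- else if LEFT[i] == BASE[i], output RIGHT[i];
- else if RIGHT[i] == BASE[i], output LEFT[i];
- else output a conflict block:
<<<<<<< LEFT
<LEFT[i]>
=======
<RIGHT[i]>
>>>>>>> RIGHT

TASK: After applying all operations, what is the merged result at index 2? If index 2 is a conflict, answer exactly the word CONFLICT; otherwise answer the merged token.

Final LEFT:  [alpha, foxtrot, echo, echo]
Final RIGHT: [echo, charlie, charlie, delta]
i=0: L=alpha=BASE, R=echo -> take RIGHT -> echo
i=1: L=foxtrot=BASE, R=charlie -> take RIGHT -> charlie
i=2: L=echo, R=charlie=BASE -> take LEFT -> echo
i=3: L=echo=BASE, R=delta -> take RIGHT -> delta
Index 2 -> echo

Answer: echo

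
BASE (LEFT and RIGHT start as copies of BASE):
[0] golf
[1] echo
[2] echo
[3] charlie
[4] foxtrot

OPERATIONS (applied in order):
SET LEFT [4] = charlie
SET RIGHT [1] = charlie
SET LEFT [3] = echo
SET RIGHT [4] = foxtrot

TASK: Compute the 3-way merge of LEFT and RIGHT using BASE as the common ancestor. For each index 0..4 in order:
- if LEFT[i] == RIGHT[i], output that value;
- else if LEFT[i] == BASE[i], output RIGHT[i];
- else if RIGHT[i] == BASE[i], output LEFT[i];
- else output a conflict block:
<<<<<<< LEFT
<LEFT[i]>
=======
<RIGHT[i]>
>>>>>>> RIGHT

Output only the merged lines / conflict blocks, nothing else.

Final LEFT:  [golf, echo, echo, echo, charlie]
Final RIGHT: [golf, charlie, echo, charlie, foxtrot]
i=0: L=golf R=golf -> agree -> golf
i=1: L=echo=BASE, R=charlie -> take RIGHT -> charlie
i=2: L=echo R=echo -> agree -> echo
i=3: L=echo, R=charlie=BASE -> take LEFT -> echo
i=4: L=charlie, R=foxtrot=BASE -> take LEFT -> charlie

Answer: golf
charlie
echo
echo
charlie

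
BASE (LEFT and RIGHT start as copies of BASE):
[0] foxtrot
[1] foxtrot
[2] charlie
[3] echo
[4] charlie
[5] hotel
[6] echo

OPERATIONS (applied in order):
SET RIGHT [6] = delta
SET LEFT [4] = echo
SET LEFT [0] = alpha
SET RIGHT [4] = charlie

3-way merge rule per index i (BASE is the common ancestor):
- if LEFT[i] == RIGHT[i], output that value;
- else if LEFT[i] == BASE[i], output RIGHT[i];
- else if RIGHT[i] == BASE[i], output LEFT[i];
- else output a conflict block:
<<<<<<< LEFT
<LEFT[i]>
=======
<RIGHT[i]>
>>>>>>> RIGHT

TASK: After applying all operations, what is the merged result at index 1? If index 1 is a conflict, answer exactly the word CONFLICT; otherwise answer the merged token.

Final LEFT:  [alpha, foxtrot, charlie, echo, echo, hotel, echo]
Final RIGHT: [foxtrot, foxtrot, charlie, echo, charlie, hotel, delta]
i=0: L=alpha, R=foxtrot=BASE -> take LEFT -> alpha
i=1: L=foxtrot R=foxtrot -> agree -> foxtrot
i=2: L=charlie R=charlie -> agree -> charlie
i=3: L=echo R=echo -> agree -> echo
i=4: L=echo, R=charlie=BASE -> take LEFT -> echo
i=5: L=hotel R=hotel -> agree -> hotel
i=6: L=echo=BASE, R=delta -> take RIGHT -> delta
Index 1 -> foxtrot

Answer: foxtrot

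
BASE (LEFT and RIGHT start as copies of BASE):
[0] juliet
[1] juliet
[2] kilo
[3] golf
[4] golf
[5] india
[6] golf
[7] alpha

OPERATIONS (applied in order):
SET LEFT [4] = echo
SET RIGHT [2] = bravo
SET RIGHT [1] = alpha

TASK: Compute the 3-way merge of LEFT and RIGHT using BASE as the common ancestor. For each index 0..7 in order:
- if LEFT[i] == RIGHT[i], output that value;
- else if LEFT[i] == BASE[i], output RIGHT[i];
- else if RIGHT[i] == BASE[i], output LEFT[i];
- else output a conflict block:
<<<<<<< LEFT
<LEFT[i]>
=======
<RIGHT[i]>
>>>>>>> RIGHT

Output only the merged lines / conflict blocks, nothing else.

Answer: juliet
alpha
bravo
golf
echo
india
golf
alpha

Derivation:
Final LEFT:  [juliet, juliet, kilo, golf, echo, india, golf, alpha]
Final RIGHT: [juliet, alpha, bravo, golf, golf, india, golf, alpha]
i=0: L=juliet R=juliet -> agree -> juliet
i=1: L=juliet=BASE, R=alpha -> take RIGHT -> alpha
i=2: L=kilo=BASE, R=bravo -> take RIGHT -> bravo
i=3: L=golf R=golf -> agree -> golf
i=4: L=echo, R=golf=BASE -> take LEFT -> echo
i=5: L=india R=india -> agree -> india
i=6: L=golf R=golf -> agree -> golf
i=7: L=alpha R=alpha -> agree -> alpha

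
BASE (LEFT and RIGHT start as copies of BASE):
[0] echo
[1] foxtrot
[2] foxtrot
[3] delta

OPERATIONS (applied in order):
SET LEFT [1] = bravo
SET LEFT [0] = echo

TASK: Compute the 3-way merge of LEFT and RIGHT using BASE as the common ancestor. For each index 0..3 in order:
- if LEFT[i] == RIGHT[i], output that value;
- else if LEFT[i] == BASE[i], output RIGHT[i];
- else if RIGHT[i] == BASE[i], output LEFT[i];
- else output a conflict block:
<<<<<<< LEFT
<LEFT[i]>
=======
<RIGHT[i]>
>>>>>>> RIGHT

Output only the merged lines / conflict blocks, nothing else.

Final LEFT:  [echo, bravo, foxtrot, delta]
Final RIGHT: [echo, foxtrot, foxtrot, delta]
i=0: L=echo R=echo -> agree -> echo
i=1: L=bravo, R=foxtrot=BASE -> take LEFT -> bravo
i=2: L=foxtrot R=foxtrot -> agree -> foxtrot
i=3: L=delta R=delta -> agree -> delta

Answer: echo
bravo
foxtrot
delta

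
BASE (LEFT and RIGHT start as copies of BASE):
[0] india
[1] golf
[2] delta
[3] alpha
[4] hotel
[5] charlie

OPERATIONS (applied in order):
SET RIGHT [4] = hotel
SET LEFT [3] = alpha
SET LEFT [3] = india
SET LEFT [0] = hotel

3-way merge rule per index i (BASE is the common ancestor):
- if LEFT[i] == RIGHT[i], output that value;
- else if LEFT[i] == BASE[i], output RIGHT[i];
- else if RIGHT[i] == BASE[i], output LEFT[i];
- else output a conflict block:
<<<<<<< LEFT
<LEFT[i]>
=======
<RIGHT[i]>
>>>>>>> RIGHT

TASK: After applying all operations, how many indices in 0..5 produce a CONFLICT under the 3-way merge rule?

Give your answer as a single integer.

Final LEFT:  [hotel, golf, delta, india, hotel, charlie]
Final RIGHT: [india, golf, delta, alpha, hotel, charlie]
i=0: L=hotel, R=india=BASE -> take LEFT -> hotel
i=1: L=golf R=golf -> agree -> golf
i=2: L=delta R=delta -> agree -> delta
i=3: L=india, R=alpha=BASE -> take LEFT -> india
i=4: L=hotel R=hotel -> agree -> hotel
i=5: L=charlie R=charlie -> agree -> charlie
Conflict count: 0

Answer: 0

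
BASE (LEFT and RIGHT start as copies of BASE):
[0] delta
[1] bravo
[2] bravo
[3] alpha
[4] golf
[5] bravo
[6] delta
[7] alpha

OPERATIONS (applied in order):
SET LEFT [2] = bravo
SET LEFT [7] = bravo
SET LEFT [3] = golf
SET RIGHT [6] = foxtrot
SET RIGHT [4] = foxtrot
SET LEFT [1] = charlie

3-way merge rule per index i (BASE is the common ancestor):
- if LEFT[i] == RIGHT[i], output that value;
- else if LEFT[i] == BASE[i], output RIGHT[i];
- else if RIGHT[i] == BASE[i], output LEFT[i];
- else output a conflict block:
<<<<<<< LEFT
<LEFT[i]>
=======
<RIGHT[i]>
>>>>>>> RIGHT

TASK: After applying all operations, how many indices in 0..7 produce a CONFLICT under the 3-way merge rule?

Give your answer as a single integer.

Final LEFT:  [delta, charlie, bravo, golf, golf, bravo, delta, bravo]
Final RIGHT: [delta, bravo, bravo, alpha, foxtrot, bravo, foxtrot, alpha]
i=0: L=delta R=delta -> agree -> delta
i=1: L=charlie, R=bravo=BASE -> take LEFT -> charlie
i=2: L=bravo R=bravo -> agree -> bravo
i=3: L=golf, R=alpha=BASE -> take LEFT -> golf
i=4: L=golf=BASE, R=foxtrot -> take RIGHT -> foxtrot
i=5: L=bravo R=bravo -> agree -> bravo
i=6: L=delta=BASE, R=foxtrot -> take RIGHT -> foxtrot
i=7: L=bravo, R=alpha=BASE -> take LEFT -> bravo
Conflict count: 0

Answer: 0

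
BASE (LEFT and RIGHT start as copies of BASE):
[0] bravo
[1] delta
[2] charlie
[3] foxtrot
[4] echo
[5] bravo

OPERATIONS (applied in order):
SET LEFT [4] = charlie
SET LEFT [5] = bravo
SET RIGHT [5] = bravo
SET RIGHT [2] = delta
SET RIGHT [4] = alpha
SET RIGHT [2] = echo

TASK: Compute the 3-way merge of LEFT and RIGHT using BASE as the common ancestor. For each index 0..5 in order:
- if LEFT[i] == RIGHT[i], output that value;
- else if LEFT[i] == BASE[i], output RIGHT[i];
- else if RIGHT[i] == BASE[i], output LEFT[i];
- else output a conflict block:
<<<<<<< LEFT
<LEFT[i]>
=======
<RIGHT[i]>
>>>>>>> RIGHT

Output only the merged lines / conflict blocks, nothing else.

Final LEFT:  [bravo, delta, charlie, foxtrot, charlie, bravo]
Final RIGHT: [bravo, delta, echo, foxtrot, alpha, bravo]
i=0: L=bravo R=bravo -> agree -> bravo
i=1: L=delta R=delta -> agree -> delta
i=2: L=charlie=BASE, R=echo -> take RIGHT -> echo
i=3: L=foxtrot R=foxtrot -> agree -> foxtrot
i=4: BASE=echo L=charlie R=alpha all differ -> CONFLICT
i=5: L=bravo R=bravo -> agree -> bravo

Answer: bravo
delta
echo
foxtrot
<<<<<<< LEFT
charlie
=======
alpha
>>>>>>> RIGHT
bravo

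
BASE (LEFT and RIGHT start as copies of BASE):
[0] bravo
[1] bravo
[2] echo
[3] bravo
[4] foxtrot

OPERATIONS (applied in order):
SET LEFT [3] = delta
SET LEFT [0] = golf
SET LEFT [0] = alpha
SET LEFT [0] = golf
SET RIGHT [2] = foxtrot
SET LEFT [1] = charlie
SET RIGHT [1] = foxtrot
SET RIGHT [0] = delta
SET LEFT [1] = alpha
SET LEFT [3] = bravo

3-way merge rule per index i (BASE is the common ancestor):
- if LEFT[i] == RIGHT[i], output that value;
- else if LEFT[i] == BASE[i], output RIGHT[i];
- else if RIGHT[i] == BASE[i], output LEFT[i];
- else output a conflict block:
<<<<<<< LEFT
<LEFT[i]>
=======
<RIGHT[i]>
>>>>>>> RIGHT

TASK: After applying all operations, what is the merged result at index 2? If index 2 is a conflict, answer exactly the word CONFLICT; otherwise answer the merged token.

Final LEFT:  [golf, alpha, echo, bravo, foxtrot]
Final RIGHT: [delta, foxtrot, foxtrot, bravo, foxtrot]
i=0: BASE=bravo L=golf R=delta all differ -> CONFLICT
i=1: BASE=bravo L=alpha R=foxtrot all differ -> CONFLICT
i=2: L=echo=BASE, R=foxtrot -> take RIGHT -> foxtrot
i=3: L=bravo R=bravo -> agree -> bravo
i=4: L=foxtrot R=foxtrot -> agree -> foxtrot
Index 2 -> foxtrot

Answer: foxtrot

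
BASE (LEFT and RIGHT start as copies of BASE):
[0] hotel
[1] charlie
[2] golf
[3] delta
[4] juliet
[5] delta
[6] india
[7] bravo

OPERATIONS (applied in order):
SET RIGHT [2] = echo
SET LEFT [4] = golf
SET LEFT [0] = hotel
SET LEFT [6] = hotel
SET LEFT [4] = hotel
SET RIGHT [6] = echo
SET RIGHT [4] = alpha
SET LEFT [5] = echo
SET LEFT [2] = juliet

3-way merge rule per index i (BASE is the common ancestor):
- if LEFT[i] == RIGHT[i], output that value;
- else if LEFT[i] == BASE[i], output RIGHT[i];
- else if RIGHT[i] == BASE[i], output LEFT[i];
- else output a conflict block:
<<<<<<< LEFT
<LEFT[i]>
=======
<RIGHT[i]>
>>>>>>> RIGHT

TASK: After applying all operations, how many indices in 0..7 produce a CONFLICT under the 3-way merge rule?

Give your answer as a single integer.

Final LEFT:  [hotel, charlie, juliet, delta, hotel, echo, hotel, bravo]
Final RIGHT: [hotel, charlie, echo, delta, alpha, delta, echo, bravo]
i=0: L=hotel R=hotel -> agree -> hotel
i=1: L=charlie R=charlie -> agree -> charlie
i=2: BASE=golf L=juliet R=echo all differ -> CONFLICT
i=3: L=delta R=delta -> agree -> delta
i=4: BASE=juliet L=hotel R=alpha all differ -> CONFLICT
i=5: L=echo, R=delta=BASE -> take LEFT -> echo
i=6: BASE=india L=hotel R=echo all differ -> CONFLICT
i=7: L=bravo R=bravo -> agree -> bravo
Conflict count: 3

Answer: 3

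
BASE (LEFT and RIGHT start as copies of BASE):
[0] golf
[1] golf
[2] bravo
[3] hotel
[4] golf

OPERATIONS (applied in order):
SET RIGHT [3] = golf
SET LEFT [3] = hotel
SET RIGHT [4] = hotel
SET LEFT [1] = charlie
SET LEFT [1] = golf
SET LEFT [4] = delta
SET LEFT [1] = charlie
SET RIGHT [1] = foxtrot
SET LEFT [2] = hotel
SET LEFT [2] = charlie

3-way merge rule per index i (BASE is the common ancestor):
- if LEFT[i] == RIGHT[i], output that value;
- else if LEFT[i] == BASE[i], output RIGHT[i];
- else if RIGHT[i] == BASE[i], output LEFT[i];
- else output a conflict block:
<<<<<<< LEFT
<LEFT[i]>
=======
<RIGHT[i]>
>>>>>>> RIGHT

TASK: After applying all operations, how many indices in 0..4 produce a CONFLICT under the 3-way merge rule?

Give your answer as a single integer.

Answer: 2

Derivation:
Final LEFT:  [golf, charlie, charlie, hotel, delta]
Final RIGHT: [golf, foxtrot, bravo, golf, hotel]
i=0: L=golf R=golf -> agree -> golf
i=1: BASE=golf L=charlie R=foxtrot all differ -> CONFLICT
i=2: L=charlie, R=bravo=BASE -> take LEFT -> charlie
i=3: L=hotel=BASE, R=golf -> take RIGHT -> golf
i=4: BASE=golf L=delta R=hotel all differ -> CONFLICT
Conflict count: 2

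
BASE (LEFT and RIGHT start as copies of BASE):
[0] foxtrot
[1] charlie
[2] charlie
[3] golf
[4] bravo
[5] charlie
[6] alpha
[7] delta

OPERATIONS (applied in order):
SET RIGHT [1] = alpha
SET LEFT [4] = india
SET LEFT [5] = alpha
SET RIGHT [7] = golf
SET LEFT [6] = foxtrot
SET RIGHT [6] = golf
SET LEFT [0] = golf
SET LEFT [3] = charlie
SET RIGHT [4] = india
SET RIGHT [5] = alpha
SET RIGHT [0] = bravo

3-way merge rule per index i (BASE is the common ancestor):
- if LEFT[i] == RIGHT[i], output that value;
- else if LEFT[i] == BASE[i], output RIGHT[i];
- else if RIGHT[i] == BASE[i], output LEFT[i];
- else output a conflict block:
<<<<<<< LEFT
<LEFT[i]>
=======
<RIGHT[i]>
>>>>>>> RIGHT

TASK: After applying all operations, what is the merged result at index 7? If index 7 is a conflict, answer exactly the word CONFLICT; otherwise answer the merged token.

Answer: golf

Derivation:
Final LEFT:  [golf, charlie, charlie, charlie, india, alpha, foxtrot, delta]
Final RIGHT: [bravo, alpha, charlie, golf, india, alpha, golf, golf]
i=0: BASE=foxtrot L=golf R=bravo all differ -> CONFLICT
i=1: L=charlie=BASE, R=alpha -> take RIGHT -> alpha
i=2: L=charlie R=charlie -> agree -> charlie
i=3: L=charlie, R=golf=BASE -> take LEFT -> charlie
i=4: L=india R=india -> agree -> india
i=5: L=alpha R=alpha -> agree -> alpha
i=6: BASE=alpha L=foxtrot R=golf all differ -> CONFLICT
i=7: L=delta=BASE, R=golf -> take RIGHT -> golf
Index 7 -> golf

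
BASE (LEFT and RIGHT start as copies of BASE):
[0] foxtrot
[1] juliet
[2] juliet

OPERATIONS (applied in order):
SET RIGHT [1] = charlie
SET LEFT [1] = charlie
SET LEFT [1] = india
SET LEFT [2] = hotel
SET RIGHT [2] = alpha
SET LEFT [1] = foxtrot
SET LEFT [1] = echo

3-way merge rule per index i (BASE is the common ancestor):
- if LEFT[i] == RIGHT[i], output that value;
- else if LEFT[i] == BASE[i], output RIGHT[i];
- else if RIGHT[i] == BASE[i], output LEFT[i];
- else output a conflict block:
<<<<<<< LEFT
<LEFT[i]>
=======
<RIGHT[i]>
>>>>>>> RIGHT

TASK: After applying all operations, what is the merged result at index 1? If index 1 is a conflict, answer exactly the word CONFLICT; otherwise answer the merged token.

Answer: CONFLICT

Derivation:
Final LEFT:  [foxtrot, echo, hotel]
Final RIGHT: [foxtrot, charlie, alpha]
i=0: L=foxtrot R=foxtrot -> agree -> foxtrot
i=1: BASE=juliet L=echo R=charlie all differ -> CONFLICT
i=2: BASE=juliet L=hotel R=alpha all differ -> CONFLICT
Index 1 -> CONFLICT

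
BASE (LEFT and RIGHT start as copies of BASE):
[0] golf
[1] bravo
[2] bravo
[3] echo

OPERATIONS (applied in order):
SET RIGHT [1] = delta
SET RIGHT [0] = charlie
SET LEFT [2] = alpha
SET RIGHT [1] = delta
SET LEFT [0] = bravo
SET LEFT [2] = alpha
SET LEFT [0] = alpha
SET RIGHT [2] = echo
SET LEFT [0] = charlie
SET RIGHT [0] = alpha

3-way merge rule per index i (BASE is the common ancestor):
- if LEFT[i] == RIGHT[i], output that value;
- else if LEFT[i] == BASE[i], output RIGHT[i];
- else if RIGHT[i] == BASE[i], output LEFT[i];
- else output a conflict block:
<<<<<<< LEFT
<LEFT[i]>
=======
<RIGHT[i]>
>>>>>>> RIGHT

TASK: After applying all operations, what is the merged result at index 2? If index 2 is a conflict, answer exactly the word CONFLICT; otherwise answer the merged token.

Final LEFT:  [charlie, bravo, alpha, echo]
Final RIGHT: [alpha, delta, echo, echo]
i=0: BASE=golf L=charlie R=alpha all differ -> CONFLICT
i=1: L=bravo=BASE, R=delta -> take RIGHT -> delta
i=2: BASE=bravo L=alpha R=echo all differ -> CONFLICT
i=3: L=echo R=echo -> agree -> echo
Index 2 -> CONFLICT

Answer: CONFLICT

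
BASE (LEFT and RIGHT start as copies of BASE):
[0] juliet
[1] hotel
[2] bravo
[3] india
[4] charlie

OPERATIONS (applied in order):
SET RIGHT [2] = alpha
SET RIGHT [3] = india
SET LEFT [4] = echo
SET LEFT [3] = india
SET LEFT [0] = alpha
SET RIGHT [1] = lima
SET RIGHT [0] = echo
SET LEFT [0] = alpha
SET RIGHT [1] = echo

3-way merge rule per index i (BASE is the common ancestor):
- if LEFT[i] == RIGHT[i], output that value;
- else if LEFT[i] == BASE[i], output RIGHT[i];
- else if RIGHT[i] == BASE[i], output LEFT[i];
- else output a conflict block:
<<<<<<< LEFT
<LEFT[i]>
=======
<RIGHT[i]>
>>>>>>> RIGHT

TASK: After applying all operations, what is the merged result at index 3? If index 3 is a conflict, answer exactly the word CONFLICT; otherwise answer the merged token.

Final LEFT:  [alpha, hotel, bravo, india, echo]
Final RIGHT: [echo, echo, alpha, india, charlie]
i=0: BASE=juliet L=alpha R=echo all differ -> CONFLICT
i=1: L=hotel=BASE, R=echo -> take RIGHT -> echo
i=2: L=bravo=BASE, R=alpha -> take RIGHT -> alpha
i=3: L=india R=india -> agree -> india
i=4: L=echo, R=charlie=BASE -> take LEFT -> echo
Index 3 -> india

Answer: india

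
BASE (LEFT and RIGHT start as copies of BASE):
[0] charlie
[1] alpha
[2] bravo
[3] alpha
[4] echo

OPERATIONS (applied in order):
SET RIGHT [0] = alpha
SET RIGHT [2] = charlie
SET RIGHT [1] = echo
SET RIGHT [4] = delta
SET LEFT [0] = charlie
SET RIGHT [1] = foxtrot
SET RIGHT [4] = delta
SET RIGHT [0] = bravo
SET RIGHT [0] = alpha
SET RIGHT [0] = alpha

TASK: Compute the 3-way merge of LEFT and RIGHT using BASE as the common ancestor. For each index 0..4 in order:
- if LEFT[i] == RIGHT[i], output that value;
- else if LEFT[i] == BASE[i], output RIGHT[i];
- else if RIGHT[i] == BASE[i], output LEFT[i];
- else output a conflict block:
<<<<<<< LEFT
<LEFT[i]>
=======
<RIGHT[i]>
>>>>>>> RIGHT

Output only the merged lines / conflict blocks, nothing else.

Final LEFT:  [charlie, alpha, bravo, alpha, echo]
Final RIGHT: [alpha, foxtrot, charlie, alpha, delta]
i=0: L=charlie=BASE, R=alpha -> take RIGHT -> alpha
i=1: L=alpha=BASE, R=foxtrot -> take RIGHT -> foxtrot
i=2: L=bravo=BASE, R=charlie -> take RIGHT -> charlie
i=3: L=alpha R=alpha -> agree -> alpha
i=4: L=echo=BASE, R=delta -> take RIGHT -> delta

Answer: alpha
foxtrot
charlie
alpha
delta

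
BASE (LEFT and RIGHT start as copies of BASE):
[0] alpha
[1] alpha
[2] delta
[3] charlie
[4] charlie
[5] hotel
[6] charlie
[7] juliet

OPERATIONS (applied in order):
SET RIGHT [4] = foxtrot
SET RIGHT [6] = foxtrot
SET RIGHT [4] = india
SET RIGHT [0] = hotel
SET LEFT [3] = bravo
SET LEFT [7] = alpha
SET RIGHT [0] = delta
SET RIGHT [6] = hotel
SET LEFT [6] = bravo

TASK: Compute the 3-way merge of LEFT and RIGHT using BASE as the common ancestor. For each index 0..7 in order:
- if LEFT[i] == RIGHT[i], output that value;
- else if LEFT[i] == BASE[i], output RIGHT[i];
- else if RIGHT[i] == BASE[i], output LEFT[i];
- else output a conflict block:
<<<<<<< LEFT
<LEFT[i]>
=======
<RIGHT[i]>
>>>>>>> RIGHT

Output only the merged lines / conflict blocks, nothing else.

Answer: delta
alpha
delta
bravo
india
hotel
<<<<<<< LEFT
bravo
=======
hotel
>>>>>>> RIGHT
alpha

Derivation:
Final LEFT:  [alpha, alpha, delta, bravo, charlie, hotel, bravo, alpha]
Final RIGHT: [delta, alpha, delta, charlie, india, hotel, hotel, juliet]
i=0: L=alpha=BASE, R=delta -> take RIGHT -> delta
i=1: L=alpha R=alpha -> agree -> alpha
i=2: L=delta R=delta -> agree -> delta
i=3: L=bravo, R=charlie=BASE -> take LEFT -> bravo
i=4: L=charlie=BASE, R=india -> take RIGHT -> india
i=5: L=hotel R=hotel -> agree -> hotel
i=6: BASE=charlie L=bravo R=hotel all differ -> CONFLICT
i=7: L=alpha, R=juliet=BASE -> take LEFT -> alpha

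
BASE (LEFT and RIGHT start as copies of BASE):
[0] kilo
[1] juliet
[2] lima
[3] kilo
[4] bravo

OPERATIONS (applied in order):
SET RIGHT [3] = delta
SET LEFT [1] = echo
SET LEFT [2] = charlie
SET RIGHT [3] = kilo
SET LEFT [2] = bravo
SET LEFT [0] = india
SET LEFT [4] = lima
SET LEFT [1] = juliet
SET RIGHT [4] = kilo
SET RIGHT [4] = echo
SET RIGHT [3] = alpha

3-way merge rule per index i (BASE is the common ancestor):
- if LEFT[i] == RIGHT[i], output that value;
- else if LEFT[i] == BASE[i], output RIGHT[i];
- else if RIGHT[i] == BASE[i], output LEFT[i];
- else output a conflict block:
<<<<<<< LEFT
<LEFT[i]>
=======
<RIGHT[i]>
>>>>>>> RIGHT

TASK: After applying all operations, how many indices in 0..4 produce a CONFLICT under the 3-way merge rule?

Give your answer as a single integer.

Final LEFT:  [india, juliet, bravo, kilo, lima]
Final RIGHT: [kilo, juliet, lima, alpha, echo]
i=0: L=india, R=kilo=BASE -> take LEFT -> india
i=1: L=juliet R=juliet -> agree -> juliet
i=2: L=bravo, R=lima=BASE -> take LEFT -> bravo
i=3: L=kilo=BASE, R=alpha -> take RIGHT -> alpha
i=4: BASE=bravo L=lima R=echo all differ -> CONFLICT
Conflict count: 1

Answer: 1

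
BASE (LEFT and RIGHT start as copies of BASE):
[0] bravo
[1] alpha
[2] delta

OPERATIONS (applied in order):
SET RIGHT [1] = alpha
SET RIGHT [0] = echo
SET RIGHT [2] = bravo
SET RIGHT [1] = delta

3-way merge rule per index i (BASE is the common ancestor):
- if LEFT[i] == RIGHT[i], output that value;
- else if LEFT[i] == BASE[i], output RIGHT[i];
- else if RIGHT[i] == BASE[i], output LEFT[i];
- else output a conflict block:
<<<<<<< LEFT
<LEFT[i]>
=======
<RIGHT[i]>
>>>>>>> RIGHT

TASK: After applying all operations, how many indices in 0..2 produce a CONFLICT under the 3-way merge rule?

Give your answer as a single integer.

Answer: 0

Derivation:
Final LEFT:  [bravo, alpha, delta]
Final RIGHT: [echo, delta, bravo]
i=0: L=bravo=BASE, R=echo -> take RIGHT -> echo
i=1: L=alpha=BASE, R=delta -> take RIGHT -> delta
i=2: L=delta=BASE, R=bravo -> take RIGHT -> bravo
Conflict count: 0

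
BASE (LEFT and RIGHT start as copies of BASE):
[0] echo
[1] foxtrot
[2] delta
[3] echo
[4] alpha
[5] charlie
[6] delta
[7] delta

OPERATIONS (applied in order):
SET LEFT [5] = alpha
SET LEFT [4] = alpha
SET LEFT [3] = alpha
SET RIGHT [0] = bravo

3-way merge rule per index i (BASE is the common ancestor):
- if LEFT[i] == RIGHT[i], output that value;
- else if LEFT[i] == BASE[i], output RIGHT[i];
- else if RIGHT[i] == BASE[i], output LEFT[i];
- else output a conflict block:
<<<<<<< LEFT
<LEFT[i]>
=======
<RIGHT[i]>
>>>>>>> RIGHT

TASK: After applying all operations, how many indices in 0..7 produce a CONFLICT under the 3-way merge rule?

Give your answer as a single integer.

Final LEFT:  [echo, foxtrot, delta, alpha, alpha, alpha, delta, delta]
Final RIGHT: [bravo, foxtrot, delta, echo, alpha, charlie, delta, delta]
i=0: L=echo=BASE, R=bravo -> take RIGHT -> bravo
i=1: L=foxtrot R=foxtrot -> agree -> foxtrot
i=2: L=delta R=delta -> agree -> delta
i=3: L=alpha, R=echo=BASE -> take LEFT -> alpha
i=4: L=alpha R=alpha -> agree -> alpha
i=5: L=alpha, R=charlie=BASE -> take LEFT -> alpha
i=6: L=delta R=delta -> agree -> delta
i=7: L=delta R=delta -> agree -> delta
Conflict count: 0

Answer: 0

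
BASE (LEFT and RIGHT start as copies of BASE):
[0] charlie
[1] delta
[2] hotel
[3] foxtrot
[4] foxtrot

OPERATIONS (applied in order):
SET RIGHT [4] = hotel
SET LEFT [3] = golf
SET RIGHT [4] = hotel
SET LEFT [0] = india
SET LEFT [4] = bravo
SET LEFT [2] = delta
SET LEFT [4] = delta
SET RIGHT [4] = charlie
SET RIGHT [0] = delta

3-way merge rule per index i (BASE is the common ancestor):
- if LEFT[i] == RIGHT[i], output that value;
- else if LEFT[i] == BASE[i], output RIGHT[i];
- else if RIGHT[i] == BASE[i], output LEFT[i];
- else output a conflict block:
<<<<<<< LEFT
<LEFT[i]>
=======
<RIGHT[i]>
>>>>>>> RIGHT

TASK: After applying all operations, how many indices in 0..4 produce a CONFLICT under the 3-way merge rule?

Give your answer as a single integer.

Answer: 2

Derivation:
Final LEFT:  [india, delta, delta, golf, delta]
Final RIGHT: [delta, delta, hotel, foxtrot, charlie]
i=0: BASE=charlie L=india R=delta all differ -> CONFLICT
i=1: L=delta R=delta -> agree -> delta
i=2: L=delta, R=hotel=BASE -> take LEFT -> delta
i=3: L=golf, R=foxtrot=BASE -> take LEFT -> golf
i=4: BASE=foxtrot L=delta R=charlie all differ -> CONFLICT
Conflict count: 2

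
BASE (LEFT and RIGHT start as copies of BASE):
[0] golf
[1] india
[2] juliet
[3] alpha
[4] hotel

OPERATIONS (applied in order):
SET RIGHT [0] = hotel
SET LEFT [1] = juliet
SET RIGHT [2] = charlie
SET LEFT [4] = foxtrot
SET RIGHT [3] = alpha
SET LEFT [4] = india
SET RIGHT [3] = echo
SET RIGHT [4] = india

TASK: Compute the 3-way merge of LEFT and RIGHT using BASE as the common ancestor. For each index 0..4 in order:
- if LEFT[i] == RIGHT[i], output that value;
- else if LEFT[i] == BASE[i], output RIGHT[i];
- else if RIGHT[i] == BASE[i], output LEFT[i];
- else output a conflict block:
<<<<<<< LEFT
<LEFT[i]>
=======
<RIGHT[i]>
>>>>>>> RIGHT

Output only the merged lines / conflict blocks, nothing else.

Answer: hotel
juliet
charlie
echo
india

Derivation:
Final LEFT:  [golf, juliet, juliet, alpha, india]
Final RIGHT: [hotel, india, charlie, echo, india]
i=0: L=golf=BASE, R=hotel -> take RIGHT -> hotel
i=1: L=juliet, R=india=BASE -> take LEFT -> juliet
i=2: L=juliet=BASE, R=charlie -> take RIGHT -> charlie
i=3: L=alpha=BASE, R=echo -> take RIGHT -> echo
i=4: L=india R=india -> agree -> india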